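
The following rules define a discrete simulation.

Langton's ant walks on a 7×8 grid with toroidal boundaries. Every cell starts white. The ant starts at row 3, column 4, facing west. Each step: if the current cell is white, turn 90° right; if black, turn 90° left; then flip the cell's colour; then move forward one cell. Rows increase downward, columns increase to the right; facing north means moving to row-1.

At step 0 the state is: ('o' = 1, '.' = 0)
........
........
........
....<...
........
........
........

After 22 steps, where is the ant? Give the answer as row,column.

k=0  ........
........
........
....<...
........
........
........
k=1  ........
........
....^...
....o...
........
........
........
k=2  ........
........
....o>..
....o...
........
........
........
k=3  ........
........
....oo..
....ov..
........
........
........
k=4  ........
........
....oo..
....<o..
........
........
........
k=5  ........
........
....oo..
.....o..
....v...
........
........
k=6  ........
........
....oo..
.....o..
...<o...
........
........
k=7  ........
........
....oo..
...^.o..
...oo...
........
........
k=8  ........
........
....oo..
...o>o..
...oo...
........
........
k=9  ........
........
....oo..
...ooo..
...ov...
........
........
k=10  ........
........
....oo..
...ooo..
...o.>..
........
........
k=11  ........
........
....oo..
...ooo..
...o.o..
.....v..
........
k=12  ........
........
....oo..
...ooo..
...o.o..
....<o..
........
k=13  ........
........
....oo..
...ooo..
...o^o..
....oo..
........
k=14  ........
........
....oo..
...ooo..
...oo>..
....oo..
........
k=15  ........
........
....oo..
...oo^..
...oo...
....oo..
........
k=16  ........
........
....oo..
...o<...
...oo...
....oo..
........
k=17  ........
........
....oo..
...o....
...ov...
....oo..
........
k=18  ........
........
....oo..
...o....
...o.>..
....oo..
........
k=19  ........
........
....oo..
...o....
...o.o..
....ov..
........
k=20  ........
........
....oo..
...o....
...o.o..
....o.>.
........
k=21  ........
........
....oo..
...o....
...o.o..
....o.o.
......v.
k=22  ........
........
....oo..
...o....
...o.o..
....o.o.
.....<o.

6,5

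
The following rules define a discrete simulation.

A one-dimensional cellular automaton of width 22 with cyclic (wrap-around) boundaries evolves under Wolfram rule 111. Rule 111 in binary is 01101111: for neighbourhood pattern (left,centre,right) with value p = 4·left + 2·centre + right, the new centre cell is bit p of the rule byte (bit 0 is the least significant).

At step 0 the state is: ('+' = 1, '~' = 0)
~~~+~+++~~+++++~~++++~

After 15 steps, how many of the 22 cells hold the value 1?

16

k=0  ~~~+~+++~~+++++~~++++~
k=1  ++++++~+~++~~~+~++~~+~
k=2  +~~~~++++++~++++++~+++
k=3  +~++++~~~~+++~~~~+++~~
k=4  +++~~+~++++~+~++++~+~+
k=5  ~~+~++++~~+++++~~+++++
k=6  ~++++~~+~++~~~+~++~~~+
k=7  ++~~+~+++++~++++++~+++
k=8  ~+~++++~~~+++~~~~+++~~
k=9  ++++~~+~+++~+~++++~+~+
k=10  ~~~+~++++~+++++~~+++++
k=11  ~+++++~~+++~~~+~++~~~+
k=12  ++~~~+~++~+~++++++~+++
k=13  ~+~++++++++++~~~~+++~~
k=14  ++++~~~~~~~~+~++++~+~+
k=15  ~~~+~++++++++++~~+++++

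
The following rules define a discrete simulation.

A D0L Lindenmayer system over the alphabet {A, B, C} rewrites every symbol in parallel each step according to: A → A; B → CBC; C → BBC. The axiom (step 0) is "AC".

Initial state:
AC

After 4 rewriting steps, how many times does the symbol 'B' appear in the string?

40

step 0: AC
step 1: ABBC
step 2: ACBCCBCBBC
step 3: ABBCCBCBBCBBCCBCBBCCBCCBCBBC
step 4: ACBCCBCBBCBBCCBCBBCCBCCBCBBCCBCCBCBBCBBCCBCBBCCBCCBCBBCBBCCBCBBCBBCCBCBBCCBCCBCBBC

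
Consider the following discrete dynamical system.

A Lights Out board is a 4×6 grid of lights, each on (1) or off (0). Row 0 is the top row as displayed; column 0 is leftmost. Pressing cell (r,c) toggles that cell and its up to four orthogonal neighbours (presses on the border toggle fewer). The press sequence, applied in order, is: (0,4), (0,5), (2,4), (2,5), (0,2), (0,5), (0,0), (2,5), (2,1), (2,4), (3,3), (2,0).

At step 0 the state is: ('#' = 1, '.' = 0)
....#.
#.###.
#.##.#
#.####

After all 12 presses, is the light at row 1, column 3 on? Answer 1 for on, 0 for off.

t=0: ....#.
#.###.
#.##.#
#.####
t=1: ...#.#
#.##..
#.##.#
#.####
t=2: ...##.
#.##.#
#.##.#
#.####
t=3: ...##.
#.####
#.#.#.
#.##.#
t=4: ...##.
#.###.
#.#..#
#.##..
t=5: .##.#.
#..##.
#.#..#
#.##..
t=6: .##..#
#..###
#.#..#
#.##..
t=7: #.#..#
...###
#.#..#
#.##..
t=8: #.#..#
...##.
#.#.#.
#.##.#
t=9: #.#..#
.#.##.
.#..#.
####.#
t=10: #.#..#
.#.#..
.#.#.#
######
t=11: #.#..#
.#.#..
.#...#
##...#
t=12: #.#..#
##.#..
#....#
.#...#

1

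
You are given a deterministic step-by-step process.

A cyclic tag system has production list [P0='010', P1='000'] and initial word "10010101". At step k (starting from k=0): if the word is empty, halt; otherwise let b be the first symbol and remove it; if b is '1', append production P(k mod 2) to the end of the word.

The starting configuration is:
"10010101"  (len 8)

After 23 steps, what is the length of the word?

[0] "10010101"  (len 8)
[1] "0010101010"  (len 10)
[2] "010101010"  (len 9)
[3] "10101010"  (len 8)
[4] "0101010000"  (len 10)
[5] "101010000"  (len 9)
[6] "01010000000"  (len 11)
[7] "1010000000"  (len 10)
[8] "010000000000"  (len 12)
[9] "10000000000"  (len 11)
[10] "0000000000000"  (len 13)
[11] "000000000000"  (len 12)
[12] "00000000000"  (len 11)
[13] "0000000000"  (len 10)
[14] "000000000"  (len 9)
[15] "00000000"  (len 8)
[16] "0000000"  (len 7)
[17] "000000"  (len 6)
[18] "00000"  (len 5)
[19] "0000"  (len 4)
[20] "000"  (len 3)
[21] "00"  (len 2)
[22] "0"  (len 1)
[23] (halted — word empty)

0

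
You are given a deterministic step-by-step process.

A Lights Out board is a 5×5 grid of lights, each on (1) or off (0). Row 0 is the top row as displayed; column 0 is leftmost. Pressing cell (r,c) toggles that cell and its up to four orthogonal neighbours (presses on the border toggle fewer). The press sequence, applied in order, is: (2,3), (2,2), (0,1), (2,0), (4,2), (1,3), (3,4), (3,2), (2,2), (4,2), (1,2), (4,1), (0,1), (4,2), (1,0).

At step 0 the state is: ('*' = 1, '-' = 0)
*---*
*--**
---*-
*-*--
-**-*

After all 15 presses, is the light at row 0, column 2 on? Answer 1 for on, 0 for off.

k=0  *---*
*--**
---*-
*-*--
-**-*
k=1  *---*
*---*
--*-*
*-**-
-**-*
k=2  *---*
*-*-*
-*-**
*--*-
-**-*
k=3  -**-*
***-*
-*-**
*--*-
-**-*
k=4  -**-*
-**-*
*--**
---*-
-**-*
k=5  -**-*
-**-*
*--**
--**-
---**
k=6  -****
-*-*-
*---*
--**-
---**
k=7  -****
-*-*-
*----
--*-*
---*-
k=8  -****
-*-*-
*-*--
-*-**
--**-
k=9  -****
-***-
**-*-
-****
--**-
k=10  -****
-***-
**-*-
-*-**
-*---
k=11  -*-**
-----
****-
-*-**
-*---
k=12  -*-**
-----
****-
---**
*-*--
k=13  *-***
-*---
****-
---**
*-*--
k=14  *-***
-*---
****-
--***
**-*-
k=15  --***
*----
-***-
--***
**-*-

1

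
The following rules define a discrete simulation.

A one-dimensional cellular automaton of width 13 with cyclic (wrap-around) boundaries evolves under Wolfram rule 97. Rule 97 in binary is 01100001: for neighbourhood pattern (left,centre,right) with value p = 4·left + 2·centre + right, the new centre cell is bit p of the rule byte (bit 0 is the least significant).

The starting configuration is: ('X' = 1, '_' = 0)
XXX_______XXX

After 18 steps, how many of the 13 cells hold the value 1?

4

step 0: XXX_______XXX
step 1: __X_XXXXX____
step 2: X__X____X_XXX
step 3: X____XX__X___
step 4: __XX__X____X_
step 5: X__X____XX___
step 6: _____XX__X_X_
step 7: XXXX__X___X__
step 8: ___X____X____
step 9: XX___XX___XXX
step 10: _X_X__X_X____
step 11: __X____X__XXX
step 12: ____XX______X
step 13: _XX__X_XXXX__
step 14: __X___X___X_X
step 15: ____X___X__X_
step 16: XXX___X______
step 17: __X_X___XXXX_
step 18: X__X__X____X_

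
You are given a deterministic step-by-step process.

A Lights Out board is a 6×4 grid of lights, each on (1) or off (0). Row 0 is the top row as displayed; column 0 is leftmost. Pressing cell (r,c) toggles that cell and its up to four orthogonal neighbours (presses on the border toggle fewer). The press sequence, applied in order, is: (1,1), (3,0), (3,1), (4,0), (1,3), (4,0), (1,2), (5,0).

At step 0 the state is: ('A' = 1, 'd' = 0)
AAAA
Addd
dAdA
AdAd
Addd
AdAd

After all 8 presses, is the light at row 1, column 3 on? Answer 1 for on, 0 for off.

0

0) AAAA
Addd
dAdA
AdAd
Addd
AdAd
1) AdAA
dAAd
dddA
AdAd
Addd
AdAd
2) AdAA
dAAd
AddA
dAAd
dddd
AdAd
3) AdAA
dAAd
AAdA
Addd
dAdd
AdAd
4) AdAA
dAAd
AAdA
dddd
Addd
ddAd
5) AdAd
dAdA
AAdd
dddd
Addd
ddAd
6) AdAd
dAdA
AAdd
Addd
dAdd
AdAd
7) Addd
ddAd
AAAd
Addd
dAdd
AdAd
8) Addd
ddAd
AAAd
Addd
AAdd
dAAd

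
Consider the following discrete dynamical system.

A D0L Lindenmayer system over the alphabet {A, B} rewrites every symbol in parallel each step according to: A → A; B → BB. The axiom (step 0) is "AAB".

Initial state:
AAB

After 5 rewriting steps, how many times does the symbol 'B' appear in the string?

0) AAB
1) AABB
2) AABBBB
3) AABBBBBBBB
4) AABBBBBBBBBBBBBBBB
5) AABBBBBBBBBBBBBBBBBBBBBBBBBBBBBBBB

32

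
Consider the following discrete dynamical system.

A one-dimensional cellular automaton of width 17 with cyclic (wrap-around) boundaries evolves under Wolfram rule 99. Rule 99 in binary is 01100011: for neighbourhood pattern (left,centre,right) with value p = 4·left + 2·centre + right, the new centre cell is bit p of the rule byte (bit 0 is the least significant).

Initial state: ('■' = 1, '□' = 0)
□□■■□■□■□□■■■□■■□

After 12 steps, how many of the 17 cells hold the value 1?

9

k=0  □□■■□■□■□□■■■□■■□
k=1  ■■□■■□■□□■□□■■□■□
k=2  □■■□■■□□■□□■□■■□■
k=3  ■□■■□■□■□□■□■□■■□
k=4  □■□■■□■□□■□■□■□■■
k=5  ■□■□■■□□■□■□■□■□■
k=6  ■■□■□■□■□■□■□■□■□
k=7  □■■□■□■□■□■□■□■□■
k=8  ■□■■□■□■□■□■□■□■□
k=9  □■□■■□■□■□■□■□■□■
k=10  ■□■□■■□■□■□■□■□■□
k=11  □■□■□■■□■□■□■□■□■
k=12  ■□■□■□■■□■□■□■□■□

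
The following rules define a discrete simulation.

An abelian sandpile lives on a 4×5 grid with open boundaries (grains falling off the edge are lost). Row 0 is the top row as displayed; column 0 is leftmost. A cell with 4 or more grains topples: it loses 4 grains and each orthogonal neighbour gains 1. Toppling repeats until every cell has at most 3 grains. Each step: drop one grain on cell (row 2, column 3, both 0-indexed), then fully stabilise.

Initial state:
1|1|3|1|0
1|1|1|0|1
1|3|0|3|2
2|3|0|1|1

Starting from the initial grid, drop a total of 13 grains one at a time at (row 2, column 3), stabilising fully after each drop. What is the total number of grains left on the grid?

gen 0: 1|1|3|1|0
1|1|1|0|1
1|3|0|3|2
2|3|0|1|1
gen 1: 1|1|3|1|0
1|1|1|1|1
1|3|1|0|3
2|3|0|2|1
gen 2: 1|1|3|1|0
1|1|1|1|1
1|3|1|1|3
2|3|0|2|1
gen 3: 1|1|3|1|0
1|1|1|1|1
1|3|1|2|3
2|3|0|2|1
gen 4: 1|1|3|1|0
1|1|1|1|1
1|3|1|3|3
2|3|0|2|1
gen 5: 1|1|3|1|0
1|1|1|2|2
1|3|2|1|0
2|3|0|3|2
gen 6: 1|1|3|1|0
1|1|1|2|2
1|3|2|2|0
2|3|0|3|2
gen 7: 1|1|3|1|0
1|1|1|2|2
1|3|2|3|0
2|3|0|3|2
gen 8: 1|1|3|1|0
1|1|1|3|2
1|3|3|1|1
2|3|1|0|3
gen 9: 1|1|3|1|0
1|1|1|3|2
1|3|3|2|1
2|3|1|0|3
gen 10: 1|1|3|1|0
1|1|1|3|2
1|3|3|3|1
2|3|1|0|3
gen 11: 1|1|3|2|0
1|2|3|0|3
2|1|1|2|2
3|0|3|1|3
gen 12: 1|1|3|2|0
1|2|3|0|3
2|1|1|3|2
3|0|3|1|3
gen 13: 1|1|3|2|0
1|2|3|1|3
2|1|2|0|3
3|0|3|2|3

36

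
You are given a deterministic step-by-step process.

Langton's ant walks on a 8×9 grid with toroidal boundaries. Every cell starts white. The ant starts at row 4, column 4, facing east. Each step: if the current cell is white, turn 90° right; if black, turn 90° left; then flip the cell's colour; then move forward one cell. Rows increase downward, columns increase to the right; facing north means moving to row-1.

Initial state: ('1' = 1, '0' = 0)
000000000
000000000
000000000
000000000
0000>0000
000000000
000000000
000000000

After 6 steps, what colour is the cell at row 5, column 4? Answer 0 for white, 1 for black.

1

step 0: 000000000
000000000
000000000
000000000
0000>0000
000000000
000000000
000000000
step 1: 000000000
000000000
000000000
000000000
000010000
0000v0000
000000000
000000000
step 2: 000000000
000000000
000000000
000000000
000010000
000<10000
000000000
000000000
step 3: 000000000
000000000
000000000
000000000
000^10000
000110000
000000000
000000000
step 4: 000000000
000000000
000000000
000000000
0001>0000
000110000
000000000
000000000
step 5: 000000000
000000000
000000000
0000^0000
000100000
000110000
000000000
000000000
step 6: 000000000
000000000
000000000
00001>000
000100000
000110000
000000000
000000000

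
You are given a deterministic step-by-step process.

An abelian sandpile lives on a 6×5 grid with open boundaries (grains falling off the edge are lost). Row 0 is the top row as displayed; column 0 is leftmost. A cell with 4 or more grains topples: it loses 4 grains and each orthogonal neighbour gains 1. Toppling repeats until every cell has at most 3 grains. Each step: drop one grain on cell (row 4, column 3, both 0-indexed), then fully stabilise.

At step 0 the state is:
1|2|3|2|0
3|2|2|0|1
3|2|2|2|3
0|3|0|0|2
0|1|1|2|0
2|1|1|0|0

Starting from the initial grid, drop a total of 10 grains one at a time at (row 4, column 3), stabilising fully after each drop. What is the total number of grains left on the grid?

51

gen 0: 1|2|3|2|0
3|2|2|0|1
3|2|2|2|3
0|3|0|0|2
0|1|1|2|0
2|1|1|0|0
gen 1: 1|2|3|2|0
3|2|2|0|1
3|2|2|2|3
0|3|0|0|2
0|1|1|3|0
2|1|1|0|0
gen 2: 1|2|3|2|0
3|2|2|0|1
3|2|2|2|3
0|3|0|1|2
0|1|2|0|1
2|1|1|1|0
gen 3: 1|2|3|2|0
3|2|2|0|1
3|2|2|2|3
0|3|0|1|2
0|1|2|1|1
2|1|1|1|0
gen 4: 1|2|3|2|0
3|2|2|0|1
3|2|2|2|3
0|3|0|1|2
0|1|2|2|1
2|1|1|1|0
gen 5: 1|2|3|2|0
3|2|2|0|1
3|2|2|2|3
0|3|0|1|2
0|1|2|3|1
2|1|1|1|0
gen 6: 1|2|3|2|0
3|2|2|0|1
3|2|2|2|3
0|3|0|2|2
0|1|3|0|2
2|1|1|2|0
gen 7: 1|2|3|2|0
3|2|2|0|1
3|2|2|2|3
0|3|0|2|2
0|1|3|1|2
2|1|1|2|0
gen 8: 1|2|3|2|0
3|2|2|0|1
3|2|2|2|3
0|3|0|2|2
0|1|3|2|2
2|1|1|2|0
gen 9: 1|2|3|2|0
3|2|2|0|1
3|2|2|2|3
0|3|0|2|2
0|1|3|3|2
2|1|1|2|0
gen 10: 1|2|3|2|0
3|2|2|0|1
3|2|2|2|3
0|3|1|3|2
0|2|0|1|3
2|1|2|3|0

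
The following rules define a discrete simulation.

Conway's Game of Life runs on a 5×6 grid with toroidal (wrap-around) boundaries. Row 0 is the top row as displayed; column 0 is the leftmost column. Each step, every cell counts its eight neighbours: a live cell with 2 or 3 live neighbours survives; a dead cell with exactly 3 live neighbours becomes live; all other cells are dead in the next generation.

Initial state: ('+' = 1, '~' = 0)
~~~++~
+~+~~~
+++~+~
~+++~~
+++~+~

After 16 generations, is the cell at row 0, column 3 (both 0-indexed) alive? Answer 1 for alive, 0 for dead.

1

k=0  ~~~++~
+~+~~~
+++~+~
~+++~~
+++~+~
k=1  +~~~+~
+~+~+~
+~~~~+
~~~~+~
+~~~++
k=2  +~~~+~
+~~++~
++~++~
~~~~+~
+~~++~
k=3  ++~~~~
+~+~~~
+++~~~
+++~~~
~~~++~
k=4  ++++~+
~~+~~+
~~~+~+
+~~~~+
~~~+~+
k=5  ~+~+~+
~~~~~+
~~~~~+
+~~~~+
~~~+~~
k=6  +~+~~~
~~~~~+
~~~~++
+~~~++
~~+~~+
k=7  ++~~~+
+~~~++
~~~~~~
+~~+~~
~~~++~
k=8  ~+~+~~
~+~~+~
+~~~+~
~~~++~
~++++~
k=9  ++~~~~
++++++
~~~~+~
~+~~~~
~+~~~~
k=10  ~~~++~
~~+++~
~~~~+~
~~~~~~
~++~~~
k=11  ~+~~+~
~~+~~+
~~~~+~
~~~~~~
~~++~~
k=12  ~+~~+~
~~~+++
~~~~~~
~~~+~~
~~++~~
k=13  ~~~~~+
~~~+++
~~~+~~
~~++~~
~~+++~
k=14  ~~+~~+
~~~+~+
~~~~~~
~~~~~~
~~+~+~
k=15  ~~+~~+
~~~~+~
~~~~~~
~~~~~~
~~~+~~
k=16  ~~~++~
~~~~~~
~~~~~~
~~~~~~
~~~~~~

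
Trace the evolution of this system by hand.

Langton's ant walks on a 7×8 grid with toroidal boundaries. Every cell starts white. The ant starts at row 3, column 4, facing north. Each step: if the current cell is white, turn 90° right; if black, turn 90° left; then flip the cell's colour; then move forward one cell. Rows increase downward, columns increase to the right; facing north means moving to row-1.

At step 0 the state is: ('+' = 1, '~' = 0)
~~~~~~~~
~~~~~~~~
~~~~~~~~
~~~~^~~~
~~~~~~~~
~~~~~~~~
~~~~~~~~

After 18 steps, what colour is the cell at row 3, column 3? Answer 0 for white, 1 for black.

0

gen 0: ~~~~~~~~
~~~~~~~~
~~~~~~~~
~~~~^~~~
~~~~~~~~
~~~~~~~~
~~~~~~~~
gen 1: ~~~~~~~~
~~~~~~~~
~~~~~~~~
~~~~+>~~
~~~~~~~~
~~~~~~~~
~~~~~~~~
gen 2: ~~~~~~~~
~~~~~~~~
~~~~~~~~
~~~~++~~
~~~~~v~~
~~~~~~~~
~~~~~~~~
gen 3: ~~~~~~~~
~~~~~~~~
~~~~~~~~
~~~~++~~
~~~~<+~~
~~~~~~~~
~~~~~~~~
gen 4: ~~~~~~~~
~~~~~~~~
~~~~~~~~
~~~~^+~~
~~~~++~~
~~~~~~~~
~~~~~~~~
gen 5: ~~~~~~~~
~~~~~~~~
~~~~~~~~
~~~<~+~~
~~~~++~~
~~~~~~~~
~~~~~~~~
gen 6: ~~~~~~~~
~~~~~~~~
~~~^~~~~
~~~+~+~~
~~~~++~~
~~~~~~~~
~~~~~~~~
gen 7: ~~~~~~~~
~~~~~~~~
~~~+>~~~
~~~+~+~~
~~~~++~~
~~~~~~~~
~~~~~~~~
gen 8: ~~~~~~~~
~~~~~~~~
~~~++~~~
~~~+v+~~
~~~~++~~
~~~~~~~~
~~~~~~~~
gen 9: ~~~~~~~~
~~~~~~~~
~~~++~~~
~~~<++~~
~~~~++~~
~~~~~~~~
~~~~~~~~
gen 10: ~~~~~~~~
~~~~~~~~
~~~++~~~
~~~~++~~
~~~v++~~
~~~~~~~~
~~~~~~~~
gen 11: ~~~~~~~~
~~~~~~~~
~~~++~~~
~~~~++~~
~~<+++~~
~~~~~~~~
~~~~~~~~
gen 12: ~~~~~~~~
~~~~~~~~
~~~++~~~
~~^~++~~
~~++++~~
~~~~~~~~
~~~~~~~~
gen 13: ~~~~~~~~
~~~~~~~~
~~~++~~~
~~+>++~~
~~++++~~
~~~~~~~~
~~~~~~~~
gen 14: ~~~~~~~~
~~~~~~~~
~~~++~~~
~~++++~~
~~+v++~~
~~~~~~~~
~~~~~~~~
gen 15: ~~~~~~~~
~~~~~~~~
~~~++~~~
~~++++~~
~~+~>+~~
~~~~~~~~
~~~~~~~~
gen 16: ~~~~~~~~
~~~~~~~~
~~~++~~~
~~++^+~~
~~+~~+~~
~~~~~~~~
~~~~~~~~
gen 17: ~~~~~~~~
~~~~~~~~
~~~++~~~
~~+<~+~~
~~+~~+~~
~~~~~~~~
~~~~~~~~
gen 18: ~~~~~~~~
~~~~~~~~
~~~++~~~
~~+~~+~~
~~+v~+~~
~~~~~~~~
~~~~~~~~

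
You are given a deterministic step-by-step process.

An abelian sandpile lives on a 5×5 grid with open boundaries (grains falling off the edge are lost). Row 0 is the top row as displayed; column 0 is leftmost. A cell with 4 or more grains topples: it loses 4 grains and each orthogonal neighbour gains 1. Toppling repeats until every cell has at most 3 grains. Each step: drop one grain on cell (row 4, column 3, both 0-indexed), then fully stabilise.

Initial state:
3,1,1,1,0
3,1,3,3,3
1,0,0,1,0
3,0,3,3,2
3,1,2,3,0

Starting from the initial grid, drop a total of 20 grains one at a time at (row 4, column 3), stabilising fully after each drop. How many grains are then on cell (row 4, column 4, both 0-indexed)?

0

step 0: 3,1,1,1,0
3,1,3,3,3
1,0,0,1,0
3,0,3,3,2
3,1,2,3,0
step 1: 3,1,1,1,0
3,1,3,3,3
1,0,1,2,0
3,1,1,1,3
3,2,0,2,1
step 2: 3,1,1,1,0
3,1,3,3,3
1,0,1,2,0
3,1,1,1,3
3,2,0,3,1
step 3: 3,1,1,1,0
3,1,3,3,3
1,0,1,2,0
3,1,1,2,3
3,2,1,0,2
step 4: 3,1,1,1,0
3,1,3,3,3
1,0,1,2,0
3,1,1,2,3
3,2,1,1,2
step 5: 3,1,1,1,0
3,1,3,3,3
1,0,1,2,0
3,1,1,2,3
3,2,1,2,2
step 6: 3,1,1,1,0
3,1,3,3,3
1,0,1,2,0
3,1,1,2,3
3,2,1,3,2
step 7: 3,1,1,1,0
3,1,3,3,3
1,0,1,2,0
3,1,1,3,3
3,2,2,0,3
step 8: 3,1,1,1,0
3,1,3,3,3
1,0,1,2,0
3,1,1,3,3
3,2,2,1,3
step 9: 3,1,1,1,0
3,1,3,3,3
1,0,1,2,0
3,1,1,3,3
3,2,2,2,3
step 10: 3,1,1,1,0
3,1,3,3,3
1,0,1,2,0
3,1,1,3,3
3,2,2,3,3
step 11: 3,1,1,1,0
3,1,3,3,3
1,0,1,3,1
3,1,2,1,1
3,2,3,2,1
step 12: 3,1,1,1,0
3,1,3,3,3
1,0,1,3,1
3,1,2,1,1
3,2,3,3,1
step 13: 3,1,1,1,0
3,1,3,3,3
1,0,1,3,1
3,1,3,2,1
3,3,0,1,2
step 14: 3,1,1,1,0
3,1,3,3,3
1,0,1,3,1
3,1,3,2,1
3,3,0,2,2
step 15: 3,1,1,1,0
3,1,3,3,3
1,0,1,3,1
3,1,3,2,1
3,3,0,3,2
step 16: 3,1,1,1,0
3,1,3,3,3
1,0,1,3,1
3,1,3,3,1
3,3,1,0,3
step 17: 3,1,1,1,0
3,1,3,3,3
1,0,1,3,1
3,1,3,3,1
3,3,1,1,3
step 18: 3,1,1,1,0
3,1,3,3,3
1,0,1,3,1
3,1,3,3,1
3,3,1,2,3
step 19: 3,1,1,1,0
3,1,3,3,3
1,0,1,3,1
3,1,3,3,1
3,3,1,3,3
step 20: 3,1,2,2,1
3,2,1,2,0
1,1,0,2,3
3,2,1,2,3
3,3,3,2,0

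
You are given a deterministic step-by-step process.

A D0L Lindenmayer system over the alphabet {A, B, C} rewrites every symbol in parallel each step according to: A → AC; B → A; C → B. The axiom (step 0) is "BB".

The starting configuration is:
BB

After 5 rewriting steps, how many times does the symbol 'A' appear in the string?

t=0: BB
t=1: AA
t=2: ACAC
t=3: ACBACB
t=4: ACBAACBA
t=5: ACBAACACBAAC

6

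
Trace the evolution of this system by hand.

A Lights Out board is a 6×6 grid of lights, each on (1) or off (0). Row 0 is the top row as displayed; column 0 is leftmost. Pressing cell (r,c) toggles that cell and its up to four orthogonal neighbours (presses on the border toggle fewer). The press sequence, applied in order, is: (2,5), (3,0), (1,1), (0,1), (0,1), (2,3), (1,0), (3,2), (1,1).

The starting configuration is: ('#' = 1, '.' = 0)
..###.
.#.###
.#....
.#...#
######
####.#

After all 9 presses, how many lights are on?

21

[0] ..###.
.#.###
.#....
.#...#
######
####.#
[1] ..###.
.#.##.
.#..##
.#....
######
####.#
[2] ..###.
.#.##.
##..##
#.....
.#####
####.#
[3] .####.
#.###.
#...##
#.....
.#####
####.#
[4] #..##.
#####.
#...##
#.....
.#####
####.#
[5] .####.
#.###.
#...##
#.....
.#####
####.#
[6] .####.
#.#.#.
#.##.#
#..#..
.#####
####.#
[7] #####.
.##.#.
..##.#
#..#..
.#####
####.#
[8] #####.
.##.#.
...#.#
###...
.#.###
####.#
[9] #.###.
#...#.
.#.#.#
###...
.#.###
####.#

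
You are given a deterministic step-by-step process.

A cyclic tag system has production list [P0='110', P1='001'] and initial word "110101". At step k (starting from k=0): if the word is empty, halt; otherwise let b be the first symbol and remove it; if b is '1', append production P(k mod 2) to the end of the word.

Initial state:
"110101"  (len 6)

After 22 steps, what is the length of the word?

17

0) "110101"  (len 6)
1) "10101110"  (len 8)
2) "0101110001"  (len 10)
3) "101110001"  (len 9)
4) "01110001001"  (len 11)
5) "1110001001"  (len 10)
6) "110001001001"  (len 12)
7) "10001001001110"  (len 14)
8) "0001001001110001"  (len 16)
9) "001001001110001"  (len 15)
10) "01001001110001"  (len 14)
11) "1001001110001"  (len 13)
12) "001001110001001"  (len 15)
13) "01001110001001"  (len 14)
14) "1001110001001"  (len 13)
15) "001110001001110"  (len 15)
16) "01110001001110"  (len 14)
17) "1110001001110"  (len 13)
18) "110001001110001"  (len 15)
19) "10001001110001110"  (len 17)
20) "0001001110001110001"  (len 19)
21) "001001110001110001"  (len 18)
22) "01001110001110001"  (len 17)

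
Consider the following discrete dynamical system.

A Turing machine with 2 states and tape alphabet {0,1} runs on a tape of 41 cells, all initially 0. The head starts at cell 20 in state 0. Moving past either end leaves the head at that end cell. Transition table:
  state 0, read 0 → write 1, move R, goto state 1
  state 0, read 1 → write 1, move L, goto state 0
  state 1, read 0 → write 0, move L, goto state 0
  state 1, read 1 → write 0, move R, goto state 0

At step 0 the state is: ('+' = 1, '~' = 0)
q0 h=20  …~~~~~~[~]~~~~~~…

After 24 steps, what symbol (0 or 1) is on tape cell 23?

k=0  q0 h=20  …~~~~~~[~]~~~~~~…
k=1  q1 h=21  …~~~~~+[~]~~~~~~…
k=2  q0 h=20  …~~~~~~[+]~~~~~~…
k=3  q0 h=19  …~~~~~~[~]+~~~~~…
k=4  q1 h=20  …~~~~~+[+]~~~~~~…
k=5  q0 h=21  …~~~~+~[~]~~~~~~…
k=6  q1 h=22  …~~~+~+[~]~~~~~~…
k=7  q0 h=21  …~~~~+~[+]~~~~~~…
k=8  q0 h=20  …~~~~~+[~]+~~~~~…
k=9  q1 h=21  …~~~~++[+]~~~~~~…
k=10  q0 h=22  …~~~++~[~]~~~~~~…
k=11  q1 h=23  …~~++~+[~]~~~~~~…
k=12  q0 h=22  …~~~++~[+]~~~~~~…
k=13  q0 h=21  …~~~~++[~]+~~~~~…
k=14  q1 h=22  …~~~+++[+]~~~~~~…
k=15  q0 h=23  …~~+++~[~]~~~~~~…
k=16  q1 h=24  …~+++~+[~]~~~~~~…
k=17  q0 h=23  …~~+++~[+]~~~~~~…
k=18  q0 h=22  …~~~+++[~]+~~~~~…
k=19  q1 h=23  …~~++++[+]~~~~~~…
k=20  q0 h=24  …~++++~[~]~~~~~~…
k=21  q1 h=25  …++++~+[~]~~~~~~…
k=22  q0 h=24  …~++++~[+]~~~~~~…
k=23  q0 h=23  …~~++++[~]+~~~~~…
k=24  q1 h=24  …~+++++[+]~~~~~~…

1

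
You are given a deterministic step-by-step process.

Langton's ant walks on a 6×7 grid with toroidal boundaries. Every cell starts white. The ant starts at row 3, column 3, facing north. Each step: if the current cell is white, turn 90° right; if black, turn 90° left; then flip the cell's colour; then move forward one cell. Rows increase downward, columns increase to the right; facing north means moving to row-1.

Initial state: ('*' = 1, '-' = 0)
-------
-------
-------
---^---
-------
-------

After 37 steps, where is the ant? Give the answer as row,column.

k=0  -------
-------
-------
---^---
-------
-------
k=1  -------
-------
-------
---*>--
-------
-------
k=2  -------
-------
-------
---**--
----v--
-------
k=3  -------
-------
-------
---**--
---<*--
-------
k=4  -------
-------
-------
---^*--
---**--
-------
k=5  -------
-------
-------
--<-*--
---**--
-------
k=6  -------
-------
--^----
--*-*--
---**--
-------
k=7  -------
-------
--*>---
--*-*--
---**--
-------
k=8  -------
-------
--**---
--*v*--
---**--
-------
k=9  -------
-------
--**---
--<**--
---**--
-------
k=10  -------
-------
--**---
---**--
--v**--
-------
k=11  -------
-------
--**---
---**--
-<***--
-------
k=12  -------
-------
--**---
-^-**--
-****--
-------
k=13  -------
-------
--**---
-*>**--
-****--
-------
k=14  -------
-------
--**---
-****--
-*v**--
-------
k=15  -------
-------
--**---
-****--
-*->*--
-------
k=16  -------
-------
--**---
-**^*--
-*--*--
-------
k=17  -------
-------
--**---
-*<-*--
-*--*--
-------
k=18  -------
-------
--**---
-*--*--
-*v-*--
-------
k=19  -------
-------
--**---
-*--*--
-<*-*--
-------
k=20  -------
-------
--**---
-*--*--
--*-*--
-v-----
k=21  -------
-------
--**---
-*--*--
--*-*--
<*-----
k=22  -------
-------
--**---
-*--*--
^-*-*--
**-----
k=23  -------
-------
--**---
-*--*--
*>*-*--
**-----
k=24  -------
-------
--**---
-*--*--
***-*--
*v-----
k=25  -------
-------
--**---
-*--*--
***-*--
*->----
k=26  --v----
-------
--**---
-*--*--
***-*--
*-*----
k=27  -<*----
-------
--**---
-*--*--
***-*--
*-*----
k=28  -**----
-------
--**---
-*--*--
***-*--
*^*----
k=29  -**----
-------
--**---
-*--*--
***-*--
**>----
k=30  -**----
-------
--**---
-*--*--
**^-*--
**-----
k=31  -**----
-------
--**---
-*--*--
*<--*--
**-----
k=32  -**----
-------
--**---
-*--*--
*---*--
*v-----
k=33  -**----
-------
--**---
-*--*--
*---*--
*->----
k=34  -*v----
-------
--**---
-*--*--
*---*--
*-*----
k=35  -*->---
-------
--**---
-*--*--
*---*--
*-*----
k=36  -*-*---
---v---
--**---
-*--*--
*---*--
*-*----
k=37  -*-*---
--<*---
--**---
-*--*--
*---*--
*-*----

1,2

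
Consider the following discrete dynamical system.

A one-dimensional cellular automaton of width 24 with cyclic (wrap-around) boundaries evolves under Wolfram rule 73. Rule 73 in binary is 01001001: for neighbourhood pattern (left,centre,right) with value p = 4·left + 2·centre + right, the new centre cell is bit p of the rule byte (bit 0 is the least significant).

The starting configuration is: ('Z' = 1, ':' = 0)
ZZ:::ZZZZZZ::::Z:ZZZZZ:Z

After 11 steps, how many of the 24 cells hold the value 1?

gen 0: ZZ:::ZZZZZZ::::Z:ZZZZZ:Z
gen 1: :Z:Z:Z::::Z:ZZ:::Z:::Z:Z
gen 2: :::::::ZZ:::ZZ:Z:::Z::::
gen 3: ZZZZZZ:ZZ:Z:ZZ:::Z:::ZZZ
gen 4: :::::Z:ZZ:::ZZ:Z:::Z:Z::
gen 5: ZZZZ:::ZZ:Z:ZZ:::Z:::::Z
gen 6: :::Z:Z:ZZ:::ZZ:Z:::ZZZ:Z
gen 7: :Z:::::ZZ:Z:ZZ:::Z:Z:Z::
gen 8: :::ZZZ:ZZ:::ZZ:Z:::::::Z
gen 9: :Z:Z:Z:ZZ:Z:ZZ:::ZZZZZ::
gen 10: :::::::ZZ:::ZZ:Z:Z:::Z:Z
gen 11: :ZZZZZ:ZZ:Z:ZZ:::::Z::::

11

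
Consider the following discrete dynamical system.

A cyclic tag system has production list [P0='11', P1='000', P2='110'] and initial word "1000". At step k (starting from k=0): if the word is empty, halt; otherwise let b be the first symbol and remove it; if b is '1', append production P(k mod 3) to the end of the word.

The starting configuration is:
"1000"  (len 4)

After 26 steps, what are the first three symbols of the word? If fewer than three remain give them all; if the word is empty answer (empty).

100

k=0  "1000"  (len 4)
k=1  "00011"  (len 5)
k=2  "0011"  (len 4)
k=3  "011"  (len 3)
k=4  "11"  (len 2)
k=5  "1000"  (len 4)
k=6  "000110"  (len 6)
k=7  "00110"  (len 5)
k=8  "0110"  (len 4)
k=9  "110"  (len 3)
k=10  "1011"  (len 4)
k=11  "011000"  (len 6)
k=12  "11000"  (len 5)
k=13  "100011"  (len 6)
k=14  "00011000"  (len 8)
k=15  "0011000"  (len 7)
k=16  "011000"  (len 6)
k=17  "11000"  (len 5)
k=18  "1000110"  (len 7)
k=19  "00011011"  (len 8)
k=20  "0011011"  (len 7)
k=21  "011011"  (len 6)
k=22  "11011"  (len 5)
k=23  "1011000"  (len 7)
k=24  "011000110"  (len 9)
k=25  "11000110"  (len 8)
k=26  "1000110000"  (len 10)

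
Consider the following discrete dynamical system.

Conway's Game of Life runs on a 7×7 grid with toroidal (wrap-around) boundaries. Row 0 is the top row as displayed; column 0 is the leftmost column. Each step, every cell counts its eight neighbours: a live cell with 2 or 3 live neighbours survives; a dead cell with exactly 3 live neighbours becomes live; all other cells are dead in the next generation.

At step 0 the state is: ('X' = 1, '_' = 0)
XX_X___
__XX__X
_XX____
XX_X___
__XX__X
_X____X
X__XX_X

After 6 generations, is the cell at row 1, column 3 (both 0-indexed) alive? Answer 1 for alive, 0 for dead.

0

0) XX_X___
__XX__X
_XX____
XX_X___
__XX__X
_X____X
X__XX_X
1) _X___X_
___X___
_______
X__X___
___X__X
_X__X_X
___XXXX
2) __XX_XX
_______
_______
_______
__XXXXX
__X___X
__XX__X
3) __XXXXX
_______
_______
___XXX_
__XXXXX
XX____X
XX__X_X
4) _XXXX_X
___XXX_
____X__
__X___X
_XX____
_______
____X__
5) __X____
_______
____X__
_XXX___
_XX____
_______
__X_XX_
6) ___X___
_______
__XX___
_X_X___
_X_X___
_XXX___
___X___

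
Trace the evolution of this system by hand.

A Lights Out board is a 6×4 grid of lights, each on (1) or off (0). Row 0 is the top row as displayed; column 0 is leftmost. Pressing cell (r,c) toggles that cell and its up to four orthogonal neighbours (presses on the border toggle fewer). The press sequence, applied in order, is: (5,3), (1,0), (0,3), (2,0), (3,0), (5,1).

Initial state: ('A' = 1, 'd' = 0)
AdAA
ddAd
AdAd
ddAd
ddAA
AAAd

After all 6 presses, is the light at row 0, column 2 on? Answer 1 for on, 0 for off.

0

gen 0: AdAA
ddAd
AdAd
ddAd
ddAA
AAAd
gen 1: AdAA
ddAd
AdAd
ddAd
ddAd
AAdA
gen 2: ddAA
AAAd
ddAd
ddAd
ddAd
AAdA
gen 3: dddd
AAAA
ddAd
ddAd
ddAd
AAdA
gen 4: dddd
dAAA
AAAd
AdAd
ddAd
AAdA
gen 5: dddd
dAAA
dAAd
dAAd
AdAd
AAdA
gen 6: dddd
dAAA
dAAd
dAAd
AAAd
ddAA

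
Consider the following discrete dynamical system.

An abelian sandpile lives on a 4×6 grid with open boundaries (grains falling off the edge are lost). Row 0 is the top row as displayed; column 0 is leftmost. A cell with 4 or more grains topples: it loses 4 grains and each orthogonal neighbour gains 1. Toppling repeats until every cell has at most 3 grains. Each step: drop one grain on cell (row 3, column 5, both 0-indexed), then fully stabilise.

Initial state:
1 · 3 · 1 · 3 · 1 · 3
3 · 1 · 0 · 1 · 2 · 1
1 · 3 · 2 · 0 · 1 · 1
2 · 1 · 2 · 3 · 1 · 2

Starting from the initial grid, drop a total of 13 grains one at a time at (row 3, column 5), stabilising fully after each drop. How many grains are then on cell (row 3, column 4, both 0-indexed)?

k=0  1 · 3 · 1 · 3 · 1 · 3
3 · 1 · 0 · 1 · 2 · 1
1 · 3 · 2 · 0 · 1 · 1
2 · 1 · 2 · 3 · 1 · 2
k=1  1 · 3 · 1 · 3 · 1 · 3
3 · 1 · 0 · 1 · 2 · 1
1 · 3 · 2 · 0 · 1 · 1
2 · 1 · 2 · 3 · 1 · 3
k=2  1 · 3 · 1 · 3 · 1 · 3
3 · 1 · 0 · 1 · 2 · 1
1 · 3 · 2 · 0 · 1 · 2
2 · 1 · 2 · 3 · 2 · 0
k=3  1 · 3 · 1 · 3 · 1 · 3
3 · 1 · 0 · 1 · 2 · 1
1 · 3 · 2 · 0 · 1 · 2
2 · 1 · 2 · 3 · 2 · 1
k=4  1 · 3 · 1 · 3 · 1 · 3
3 · 1 · 0 · 1 · 2 · 1
1 · 3 · 2 · 0 · 1 · 2
2 · 1 · 2 · 3 · 2 · 2
k=5  1 · 3 · 1 · 3 · 1 · 3
3 · 1 · 0 · 1 · 2 · 1
1 · 3 · 2 · 0 · 1 · 2
2 · 1 · 2 · 3 · 2 · 3
k=6  1 · 3 · 1 · 3 · 1 · 3
3 · 1 · 0 · 1 · 2 · 1
1 · 3 · 2 · 0 · 1 · 3
2 · 1 · 2 · 3 · 3 · 0
k=7  1 · 3 · 1 · 3 · 1 · 3
3 · 1 · 0 · 1 · 2 · 1
1 · 3 · 2 · 0 · 1 · 3
2 · 1 · 2 · 3 · 3 · 1
k=8  1 · 3 · 1 · 3 · 1 · 3
3 · 1 · 0 · 1 · 2 · 1
1 · 3 · 2 · 0 · 1 · 3
2 · 1 · 2 · 3 · 3 · 2
k=9  1 · 3 · 1 · 3 · 1 · 3
3 · 1 · 0 · 1 · 2 · 1
1 · 3 · 2 · 0 · 1 · 3
2 · 1 · 2 · 3 · 3 · 3
k=10  1 · 3 · 1 · 3 · 1 · 3
3 · 1 · 0 · 1 · 2 · 2
1 · 3 · 2 · 1 · 3 · 0
2 · 1 · 3 · 0 · 1 · 2
k=11  1 · 3 · 1 · 3 · 1 · 3
3 · 1 · 0 · 1 · 2 · 2
1 · 3 · 2 · 1 · 3 · 0
2 · 1 · 3 · 0 · 1 · 3
k=12  1 · 3 · 1 · 3 · 1 · 3
3 · 1 · 0 · 1 · 2 · 2
1 · 3 · 2 · 1 · 3 · 1
2 · 1 · 3 · 0 · 2 · 0
k=13  1 · 3 · 1 · 3 · 1 · 3
3 · 1 · 0 · 1 · 2 · 2
1 · 3 · 2 · 1 · 3 · 1
2 · 1 · 3 · 0 · 2 · 1

2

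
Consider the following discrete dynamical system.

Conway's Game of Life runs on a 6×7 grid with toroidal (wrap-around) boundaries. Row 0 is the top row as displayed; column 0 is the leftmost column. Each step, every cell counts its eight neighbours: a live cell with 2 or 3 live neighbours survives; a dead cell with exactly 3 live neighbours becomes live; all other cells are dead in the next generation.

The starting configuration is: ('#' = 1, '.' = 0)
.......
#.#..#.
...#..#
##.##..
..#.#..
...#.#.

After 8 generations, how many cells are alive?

k=0  .......
#.#..#.
...#..#
##.##..
..#.#..
...#.#.
k=1  ....#.#
......#
...#.##
##..##.
.##..#.
...##..
k=2  ...##..
#...#.#
.......
##.#...
###..##
..###..
k=3  ..#....
...###.
.#....#
.......
.....##
#.....#
k=4  ...####
..####.
....##.
#....##
#....##
#....##
k=5  #.#....
..#....
.......
#......
.#..#..
.......
k=6  .#.....
.#.....
.......
.......
.......
.#.....
k=7  ###....
.......
.......
.......
.......
.......
k=8  .#.....
.#.....
.......
.......
.......
.#.....

3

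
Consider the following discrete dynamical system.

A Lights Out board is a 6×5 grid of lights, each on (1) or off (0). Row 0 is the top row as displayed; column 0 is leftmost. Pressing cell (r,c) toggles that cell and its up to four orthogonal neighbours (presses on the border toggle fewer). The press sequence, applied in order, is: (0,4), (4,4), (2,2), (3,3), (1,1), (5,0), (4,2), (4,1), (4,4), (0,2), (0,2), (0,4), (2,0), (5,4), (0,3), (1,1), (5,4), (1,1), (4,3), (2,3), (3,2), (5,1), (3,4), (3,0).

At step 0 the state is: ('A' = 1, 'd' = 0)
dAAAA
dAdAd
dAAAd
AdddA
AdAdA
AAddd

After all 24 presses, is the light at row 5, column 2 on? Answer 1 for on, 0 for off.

0

step 0: dAAAA
dAdAd
dAAAd
AdddA
AdAdA
AAddd
step 1: dAAdd
dAdAA
dAAAd
AdddA
AdAdA
AAddd
step 2: dAAdd
dAdAA
dAAAd
Adddd
AdAAd
AAddA
step 3: dAAdd
dAAAA
ddddd
AdAdd
AdAAd
AAddA
step 4: dAAdd
dAAAA
dddAd
AddAA
AdAdd
AAddA
step 5: ddAdd
AddAA
dAdAd
AddAA
AdAdd
AAddA
step 6: ddAdd
AddAA
dAdAd
AddAA
ddAdd
ddddA
step 7: ddAdd
AddAA
dAdAd
AdAAA
dAdAd
ddAdA
step 8: ddAdd
AddAA
dAdAd
AAAAA
AdAAd
dAAdA
step 9: ddAdd
AddAA
dAdAd
AAAAd
AdAdA
dAAdd
step 10: dAdAd
AdAAA
dAdAd
AAAAd
AdAdA
dAAdd
step 11: ddAdd
AddAA
dAdAd
AAAAd
AdAdA
dAAdd
step 12: ddAAA
AddAd
dAdAd
AAAAd
AdAdA
dAAdd
step 13: ddAAA
dddAd
AddAd
dAAAd
AdAdA
dAAdd
step 14: ddAAA
dddAd
AddAd
dAAAd
AdAdd
dAAAA
step 15: ddddd
ddddd
AddAd
dAAAd
AdAdd
dAAAA
step 16: dAddd
AAAdd
AAdAd
dAAAd
AdAdd
dAAAA
step 17: dAddd
AAAdd
AAdAd
dAAAd
AdAdA
dAAdd
step 18: ddddd
ddddd
AddAd
dAAAd
AdAdA
dAAdd
step 19: ddddd
ddddd
AddAd
dAAdd
AddAd
dAAAd
step 20: ddddd
dddAd
AdAdA
dAAAd
AddAd
dAAAd
step 21: ddddd
dddAd
AdddA
ddddd
AdAAd
dAAAd
step 22: ddddd
dddAd
AdddA
ddddd
AAAAd
AddAd
step 23: ddddd
dddAd
Adddd
dddAA
AAAAA
AddAd
step 24: ddddd
dddAd
ddddd
AAdAA
dAAAA
AddAd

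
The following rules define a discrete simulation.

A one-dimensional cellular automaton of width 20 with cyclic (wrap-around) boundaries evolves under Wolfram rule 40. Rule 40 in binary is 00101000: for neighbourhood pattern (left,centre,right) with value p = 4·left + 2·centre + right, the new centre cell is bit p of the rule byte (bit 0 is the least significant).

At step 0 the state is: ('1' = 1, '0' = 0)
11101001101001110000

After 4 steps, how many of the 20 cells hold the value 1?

0

k=0  11101001101001110000
k=1  10010001010001000000
k=2  00000000100000000000
k=3  00000000000000000000
k=4  00000000000000000000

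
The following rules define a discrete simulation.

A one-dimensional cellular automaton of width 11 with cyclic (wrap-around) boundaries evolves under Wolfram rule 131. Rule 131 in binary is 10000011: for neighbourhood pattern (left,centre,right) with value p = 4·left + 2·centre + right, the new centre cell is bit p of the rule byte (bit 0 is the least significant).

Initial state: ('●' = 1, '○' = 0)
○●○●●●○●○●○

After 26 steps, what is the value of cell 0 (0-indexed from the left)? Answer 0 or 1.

1

[0] ○●○●●●○●○●○
[1] ●○○○●○○○○○○
[2] ○○●●○○●●●●●
[3] ○●○○○●○●●●○
[4] ●○○●●○○○●○○
[5] ○○●○○○●●○○●
[6] ○●○○●●○○○●○
[7] ●○○●○○○●●○○
[8] ○○●○○●●○○○●
[9] ○●○○●○○○●●○
[10] ●○○●○○●●○○○
[11] ○○●○○●○○○●●
[12] ○●○○●○○●●○○
[13] ●○○●○○●○○○●
[14] ○○●○○●○○●●○
[15] ●●○○●○○●○○○
[16] ○○○●○○●○○●●
[17] ○●●○○●○○●○○
[18] ●○○○●○○●○○●
[19] ○○●●○○●○○●○
[20] ●●○○○●○○●○○
[21] ○○○●●○○●○○●
[22] ○●●○○○●○○●○
[23] ●○○○●●○○●○○
[24] ○○●●○○○●○○●
[25] ○●○○○●●○○●○
[26] ●○○●●○○○●○○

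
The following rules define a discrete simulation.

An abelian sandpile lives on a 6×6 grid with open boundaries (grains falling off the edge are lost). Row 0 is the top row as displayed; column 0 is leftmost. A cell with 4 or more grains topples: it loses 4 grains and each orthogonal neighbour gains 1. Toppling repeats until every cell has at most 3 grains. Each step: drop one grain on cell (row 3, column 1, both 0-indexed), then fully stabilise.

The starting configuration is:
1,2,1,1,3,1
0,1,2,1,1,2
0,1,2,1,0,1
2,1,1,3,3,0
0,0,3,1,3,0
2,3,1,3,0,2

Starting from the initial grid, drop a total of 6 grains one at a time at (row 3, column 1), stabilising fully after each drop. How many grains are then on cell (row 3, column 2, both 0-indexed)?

k=0  1,2,1,1,3,1
0,1,2,1,1,2
0,1,2,1,0,1
2,1,1,3,3,0
0,0,3,1,3,0
2,3,1,3,0,2
k=1  1,2,1,1,3,1
0,1,2,1,1,2
0,1,2,1,0,1
2,2,1,3,3,0
0,0,3,1,3,0
2,3,1,3,0,2
k=2  1,2,1,1,3,1
0,1,2,1,1,2
0,1,2,1,0,1
2,3,1,3,3,0
0,0,3,1,3,0
2,3,1,3,0,2
k=3  1,2,1,1,3,1
0,1,2,1,1,2
0,2,2,1,0,1
3,0,2,3,3,0
0,1,3,1,3,0
2,3,1,3,0,2
k=4  1,2,1,1,3,1
0,1,2,1,1,2
0,2,2,1,0,1
3,1,2,3,3,0
0,1,3,1,3,0
2,3,1,3,0,2
k=5  1,2,1,1,3,1
0,1,2,1,1,2
0,2,2,1,0,1
3,2,2,3,3,0
0,1,3,1,3,0
2,3,1,3,0,2
k=6  1,2,1,1,3,1
0,1,2,1,1,2
0,2,2,1,0,1
3,3,2,3,3,0
0,1,3,1,3,0
2,3,1,3,0,2

2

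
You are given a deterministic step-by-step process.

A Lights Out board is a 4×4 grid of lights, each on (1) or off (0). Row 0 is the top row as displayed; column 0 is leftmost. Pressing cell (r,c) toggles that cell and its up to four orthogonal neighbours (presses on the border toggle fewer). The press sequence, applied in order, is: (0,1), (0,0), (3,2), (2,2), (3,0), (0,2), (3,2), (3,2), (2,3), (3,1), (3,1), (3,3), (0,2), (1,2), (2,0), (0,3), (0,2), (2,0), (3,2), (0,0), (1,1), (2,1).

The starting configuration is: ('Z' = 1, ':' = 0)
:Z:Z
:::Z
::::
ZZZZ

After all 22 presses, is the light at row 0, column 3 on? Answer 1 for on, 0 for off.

1

[0] :Z:Z
:::Z
::::
ZZZZ
[1] Z:ZZ
:Z:Z
::::
ZZZZ
[2] :ZZZ
ZZ:Z
::::
ZZZZ
[3] :ZZZ
ZZ:Z
::Z:
Z:::
[4] :ZZZ
ZZZZ
:Z:Z
Z:Z:
[5] :ZZZ
ZZZZ
ZZ:Z
:ZZ:
[6] ::::
ZZ:Z
ZZ:Z
:ZZ:
[7] ::::
ZZ:Z
ZZZZ
:::Z
[8] ::::
ZZ:Z
ZZ:Z
:ZZ:
[9] ::::
ZZ::
ZZZ:
:ZZZ
[10] ::::
ZZ::
Z:Z:
Z::Z
[11] ::::
ZZ::
ZZZ:
:ZZZ
[12] ::::
ZZ::
ZZZZ
:Z::
[13] :ZZZ
ZZZ:
ZZZZ
:Z::
[14] :Z:Z
Z::Z
ZZ:Z
:Z::
[15] :Z:Z
:::Z
:::Z
ZZ::
[16] :ZZ:
::::
:::Z
ZZ::
[17] :::Z
::Z:
:::Z
ZZ::
[18] :::Z
Z:Z:
ZZ:Z
:Z::
[19] :::Z
Z:Z:
ZZZZ
::ZZ
[20] ZZ:Z
::Z:
ZZZZ
::ZZ
[21] Z::Z
ZZ::
Z:ZZ
::ZZ
[22] Z::Z
Z:::
:Z:Z
:ZZZ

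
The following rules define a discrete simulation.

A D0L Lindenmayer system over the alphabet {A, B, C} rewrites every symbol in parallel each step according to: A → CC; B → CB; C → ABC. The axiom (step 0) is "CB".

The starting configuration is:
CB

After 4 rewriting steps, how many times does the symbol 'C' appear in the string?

36

0) CB
1) ABCCB
2) CCCBABCABCCB
3) ABCABCABCCBCCCBABCCCCBABCABCCB
4) CCCBABCCCCBABCCCCBABCABCCBABCABCABCCBCCCBABCABCABCABCCBCCCBABCCCCBABCABCCB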